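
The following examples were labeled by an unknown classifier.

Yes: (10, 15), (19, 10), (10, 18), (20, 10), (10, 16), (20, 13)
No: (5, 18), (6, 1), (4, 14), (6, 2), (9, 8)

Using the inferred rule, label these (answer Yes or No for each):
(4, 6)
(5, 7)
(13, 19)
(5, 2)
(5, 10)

No, No, Yes, No, No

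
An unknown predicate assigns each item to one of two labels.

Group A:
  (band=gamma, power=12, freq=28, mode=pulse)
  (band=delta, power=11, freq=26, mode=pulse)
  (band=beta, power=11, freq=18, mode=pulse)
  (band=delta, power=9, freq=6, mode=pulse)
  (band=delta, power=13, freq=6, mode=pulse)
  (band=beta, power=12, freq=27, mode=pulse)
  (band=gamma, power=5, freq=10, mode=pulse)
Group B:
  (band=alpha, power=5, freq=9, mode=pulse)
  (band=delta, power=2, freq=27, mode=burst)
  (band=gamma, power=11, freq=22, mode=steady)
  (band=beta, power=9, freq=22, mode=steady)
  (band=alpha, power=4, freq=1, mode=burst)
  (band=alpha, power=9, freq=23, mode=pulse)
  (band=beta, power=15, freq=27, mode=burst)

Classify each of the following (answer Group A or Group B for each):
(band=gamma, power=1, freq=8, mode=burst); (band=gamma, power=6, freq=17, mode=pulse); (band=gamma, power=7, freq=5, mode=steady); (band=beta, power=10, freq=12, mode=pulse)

Group B, Group A, Group B, Group A

'Group A' ⟺ mode is pulse AND band is not alpha.
(band=gamma, power=1, freq=8, mode=burst) — mode is burst, band is gamma, hence Group B.
(band=gamma, power=6, freq=17, mode=pulse) — mode is pulse, band is gamma, hence Group A.
(band=gamma, power=7, freq=5, mode=steady) — mode is steady, band is gamma, hence Group B.
(band=beta, power=10, freq=12, mode=pulse) — mode is pulse, band is beta, hence Group A.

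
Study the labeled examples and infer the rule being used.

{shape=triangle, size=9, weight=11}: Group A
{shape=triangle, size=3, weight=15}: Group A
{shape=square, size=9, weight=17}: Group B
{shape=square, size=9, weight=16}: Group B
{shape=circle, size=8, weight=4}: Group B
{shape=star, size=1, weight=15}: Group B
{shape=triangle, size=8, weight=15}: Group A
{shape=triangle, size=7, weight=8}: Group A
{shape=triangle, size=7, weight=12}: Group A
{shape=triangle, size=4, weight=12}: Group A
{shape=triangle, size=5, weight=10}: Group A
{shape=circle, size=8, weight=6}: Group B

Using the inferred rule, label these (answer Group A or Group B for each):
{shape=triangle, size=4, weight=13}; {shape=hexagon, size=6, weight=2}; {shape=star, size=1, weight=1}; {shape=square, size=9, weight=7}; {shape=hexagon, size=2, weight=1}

Group A, Group B, Group B, Group B, Group B

The classifier is using: shape is triangle.
{shape=triangle, size=4, weight=13}: shape is triangle — has this property, so Group A.
{shape=hexagon, size=6, weight=2}: shape is hexagon — doesn't qualify, so Group B.
{shape=star, size=1, weight=1}: shape is star — doesn't qualify, so Group B.
{shape=square, size=9, weight=7}: shape is square — doesn't qualify, so Group B.
{shape=hexagon, size=2, weight=1}: shape is hexagon — doesn't qualify, so Group B.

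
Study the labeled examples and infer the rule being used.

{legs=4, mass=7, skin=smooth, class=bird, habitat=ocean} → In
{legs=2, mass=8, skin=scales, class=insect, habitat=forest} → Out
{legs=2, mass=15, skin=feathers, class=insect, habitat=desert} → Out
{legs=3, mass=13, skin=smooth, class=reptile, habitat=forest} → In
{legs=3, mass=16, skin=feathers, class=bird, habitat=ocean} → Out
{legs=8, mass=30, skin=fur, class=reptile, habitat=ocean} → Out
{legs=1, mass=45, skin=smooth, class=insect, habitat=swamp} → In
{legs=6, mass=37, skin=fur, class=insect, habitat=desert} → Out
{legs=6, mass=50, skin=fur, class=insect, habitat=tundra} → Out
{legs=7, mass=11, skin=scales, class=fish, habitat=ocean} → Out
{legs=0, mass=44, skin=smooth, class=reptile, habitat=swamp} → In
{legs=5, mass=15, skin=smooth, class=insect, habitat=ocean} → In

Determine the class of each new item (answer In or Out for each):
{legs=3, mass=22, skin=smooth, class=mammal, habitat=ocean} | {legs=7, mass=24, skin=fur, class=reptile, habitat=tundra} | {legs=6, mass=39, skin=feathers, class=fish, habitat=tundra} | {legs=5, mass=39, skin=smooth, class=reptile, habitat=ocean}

In, Out, Out, In

The common property of the 'In' items is: skin is smooth. No 'Out' item has it.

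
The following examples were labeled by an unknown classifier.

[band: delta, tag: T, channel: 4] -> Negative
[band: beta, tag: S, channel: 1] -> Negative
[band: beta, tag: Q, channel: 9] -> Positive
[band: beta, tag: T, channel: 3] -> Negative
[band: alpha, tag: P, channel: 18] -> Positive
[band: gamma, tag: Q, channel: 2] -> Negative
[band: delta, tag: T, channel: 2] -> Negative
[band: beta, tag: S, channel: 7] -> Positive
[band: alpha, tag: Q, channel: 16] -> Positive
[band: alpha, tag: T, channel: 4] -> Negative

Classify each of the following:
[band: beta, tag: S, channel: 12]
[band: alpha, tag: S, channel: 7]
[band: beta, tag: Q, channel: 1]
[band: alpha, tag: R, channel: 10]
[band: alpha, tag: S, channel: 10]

Positive, Positive, Negative, Positive, Positive

The distinguishing property — channel ≥ 7 — holds for all the 'Positive' cases and none of the 'Negative' cases.
[band: beta, tag: S, channel: 12] — channel = 12, hence Positive.
[band: alpha, tag: S, channel: 7] — channel = 7, hence Positive.
[band: beta, tag: Q, channel: 1] — channel = 1, hence Negative.
[band: alpha, tag: R, channel: 10] — channel = 10, hence Positive.
[band: alpha, tag: S, channel: 10] — channel = 10, hence Positive.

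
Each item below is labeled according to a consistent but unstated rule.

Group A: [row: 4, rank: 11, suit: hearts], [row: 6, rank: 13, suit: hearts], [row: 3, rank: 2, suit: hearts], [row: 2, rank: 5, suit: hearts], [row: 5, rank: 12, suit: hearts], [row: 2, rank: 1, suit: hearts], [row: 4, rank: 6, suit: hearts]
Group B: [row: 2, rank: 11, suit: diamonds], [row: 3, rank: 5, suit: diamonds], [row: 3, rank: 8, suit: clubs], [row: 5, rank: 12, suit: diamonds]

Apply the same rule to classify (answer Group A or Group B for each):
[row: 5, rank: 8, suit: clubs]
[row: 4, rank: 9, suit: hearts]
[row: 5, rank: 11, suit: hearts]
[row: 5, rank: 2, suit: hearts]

Group B, Group A, Group A, Group A

All 'Group A' examples share one property — suit is hearts — and every 'Group B' example lacks it.
[row: 5, rank: 8, suit: clubs]: suit is clubs, does not satisfy this → Group B.
[row: 4, rank: 9, suit: hearts]: suit is hearts, qualifies → Group A.
[row: 5, rank: 11, suit: hearts]: suit is hearts, qualifies → Group A.
[row: 5, rank: 2, suit: hearts]: suit is hearts, qualifies → Group A.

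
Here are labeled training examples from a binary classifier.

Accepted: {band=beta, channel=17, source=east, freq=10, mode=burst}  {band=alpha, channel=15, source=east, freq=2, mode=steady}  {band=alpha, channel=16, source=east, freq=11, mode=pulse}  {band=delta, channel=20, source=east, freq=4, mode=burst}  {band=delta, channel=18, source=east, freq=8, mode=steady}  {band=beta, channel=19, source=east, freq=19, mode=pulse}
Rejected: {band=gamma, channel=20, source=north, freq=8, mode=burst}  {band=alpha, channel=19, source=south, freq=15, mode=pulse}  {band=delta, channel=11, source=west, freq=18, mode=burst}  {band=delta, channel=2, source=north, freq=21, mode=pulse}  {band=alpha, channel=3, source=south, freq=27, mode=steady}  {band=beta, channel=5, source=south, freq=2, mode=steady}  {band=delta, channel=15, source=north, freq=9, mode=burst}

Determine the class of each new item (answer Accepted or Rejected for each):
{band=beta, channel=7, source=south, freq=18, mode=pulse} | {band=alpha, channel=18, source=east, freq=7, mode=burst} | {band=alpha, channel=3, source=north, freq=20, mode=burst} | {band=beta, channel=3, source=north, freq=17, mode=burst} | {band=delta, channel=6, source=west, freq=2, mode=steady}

Rejected, Accepted, Rejected, Rejected, Rejected

The distinguishing property — source is east — holds for all the 'Accepted' cases and none of the 'Rejected' cases.
Rejected: {band=beta, channel=7, source=south, freq=18, mode=pulse}, since source is south.
Accepted: {band=alpha, channel=18, source=east, freq=7, mode=burst}, since source is east.
Rejected: {band=alpha, channel=3, source=north, freq=20, mode=burst}, since source is north.
Rejected: {band=beta, channel=3, source=north, freq=17, mode=burst}, since source is north.
Rejected: {band=delta, channel=6, source=west, freq=2, mode=steady}, since source is west.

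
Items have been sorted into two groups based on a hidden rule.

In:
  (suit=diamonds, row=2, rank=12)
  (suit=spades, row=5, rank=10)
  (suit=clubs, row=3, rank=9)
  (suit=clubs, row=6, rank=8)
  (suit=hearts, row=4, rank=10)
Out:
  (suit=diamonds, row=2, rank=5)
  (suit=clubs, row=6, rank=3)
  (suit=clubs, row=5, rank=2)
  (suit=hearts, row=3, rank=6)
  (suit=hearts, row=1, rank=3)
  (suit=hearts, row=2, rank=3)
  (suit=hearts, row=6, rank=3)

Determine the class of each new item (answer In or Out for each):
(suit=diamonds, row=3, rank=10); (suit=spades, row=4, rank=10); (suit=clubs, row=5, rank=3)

The distinguishing property — rank ≥ 8 — holds for all the 'In' cases and none of the 'Out' cases.
(suit=diamonds, row=3, rank=10): rank = 10 — checks out, so In.
(suit=spades, row=4, rank=10): rank = 10 — checks out, so In.
(suit=clubs, row=5, rank=3): rank = 3 — doesn't match, so Out.

In, In, Out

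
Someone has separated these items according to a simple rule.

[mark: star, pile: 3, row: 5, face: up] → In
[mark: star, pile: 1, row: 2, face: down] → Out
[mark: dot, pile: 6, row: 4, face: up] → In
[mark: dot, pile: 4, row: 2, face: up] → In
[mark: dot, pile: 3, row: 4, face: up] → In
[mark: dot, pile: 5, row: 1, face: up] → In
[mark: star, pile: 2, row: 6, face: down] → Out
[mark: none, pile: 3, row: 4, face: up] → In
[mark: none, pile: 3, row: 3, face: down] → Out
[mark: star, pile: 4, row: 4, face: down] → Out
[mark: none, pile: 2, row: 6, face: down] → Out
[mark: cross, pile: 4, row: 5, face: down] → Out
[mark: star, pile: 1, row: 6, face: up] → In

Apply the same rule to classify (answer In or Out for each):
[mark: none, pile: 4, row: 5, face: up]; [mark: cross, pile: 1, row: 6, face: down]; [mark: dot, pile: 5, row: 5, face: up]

In, Out, In

Every 'In' example satisfies: face is up. None of the 'Out' examples do.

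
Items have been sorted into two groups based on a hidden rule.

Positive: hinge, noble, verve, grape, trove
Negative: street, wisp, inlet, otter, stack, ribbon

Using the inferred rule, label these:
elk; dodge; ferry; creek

'Positive' ⟺ ends with 'e'.
elk — ends with 'k', hence Negative. dodge — ends with 'e', hence Positive. ferry — ends with 'y', hence Negative. creek — ends with 'k', hence Negative.

Negative, Positive, Negative, Negative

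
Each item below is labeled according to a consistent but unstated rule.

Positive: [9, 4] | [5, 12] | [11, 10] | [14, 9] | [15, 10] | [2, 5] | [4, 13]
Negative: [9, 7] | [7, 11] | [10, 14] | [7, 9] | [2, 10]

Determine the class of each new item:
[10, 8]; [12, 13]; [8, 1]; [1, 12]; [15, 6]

The simplest hypothesis consistent with all the labels is: sum is odd.
[10, 8]: 10+8 = 18 — lacks this property, so Negative. [12, 13]: 12+13 = 25 — has this property, so Positive. [8, 1]: 8+1 = 9 — has this property, so Positive. [1, 12]: 1+12 = 13 — has this property, so Positive. [15, 6]: 15+6 = 21 — has this property, so Positive.

Negative, Positive, Positive, Positive, Positive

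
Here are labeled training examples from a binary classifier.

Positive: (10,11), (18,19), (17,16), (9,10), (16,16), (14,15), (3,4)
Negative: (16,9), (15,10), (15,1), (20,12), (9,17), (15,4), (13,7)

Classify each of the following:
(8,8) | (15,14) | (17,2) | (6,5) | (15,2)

A rule that fits every label: |first − second| ≤ 1 — true of each 'Positive' example, false of each 'Negative' one.
(8,8) — |8−8| = 0, hence Positive.
(15,14) — |15−14| = 1, hence Positive.
(17,2) — |17−2| = 15, hence Negative.
(6,5) — |6−5| = 1, hence Positive.
(15,2) — |15−2| = 13, hence Negative.

Positive, Positive, Negative, Positive, Negative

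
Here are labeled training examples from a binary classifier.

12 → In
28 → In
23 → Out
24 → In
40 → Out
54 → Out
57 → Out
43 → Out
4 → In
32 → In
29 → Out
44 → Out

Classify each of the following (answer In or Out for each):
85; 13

Out, Out

The common property of the 'In' items is: even AND at most 32. No 'Out' item has it.
Out: 85, since 85 is odd, 85 > 32. Out: 13, since 13 is odd, 13 ≤ 32.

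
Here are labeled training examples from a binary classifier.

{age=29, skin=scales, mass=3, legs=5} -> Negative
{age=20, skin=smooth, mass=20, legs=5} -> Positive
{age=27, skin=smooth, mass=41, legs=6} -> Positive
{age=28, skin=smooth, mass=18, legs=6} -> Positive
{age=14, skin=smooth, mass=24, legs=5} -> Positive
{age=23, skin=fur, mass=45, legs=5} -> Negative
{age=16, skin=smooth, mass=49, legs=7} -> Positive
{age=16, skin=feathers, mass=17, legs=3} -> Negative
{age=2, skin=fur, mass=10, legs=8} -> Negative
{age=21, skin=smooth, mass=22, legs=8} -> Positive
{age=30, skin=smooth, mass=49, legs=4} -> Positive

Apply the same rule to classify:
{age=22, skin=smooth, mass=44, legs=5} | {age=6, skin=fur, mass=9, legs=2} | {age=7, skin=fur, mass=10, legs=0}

Checking candidate rules against both groups, what survives is: skin is smooth.
{age=22, skin=smooth, mass=44, legs=5} → skin is smooth → Positive.
{age=6, skin=fur, mass=9, legs=2} → skin is fur → Negative.
{age=7, skin=fur, mass=10, legs=0} → skin is fur → Negative.

Positive, Negative, Negative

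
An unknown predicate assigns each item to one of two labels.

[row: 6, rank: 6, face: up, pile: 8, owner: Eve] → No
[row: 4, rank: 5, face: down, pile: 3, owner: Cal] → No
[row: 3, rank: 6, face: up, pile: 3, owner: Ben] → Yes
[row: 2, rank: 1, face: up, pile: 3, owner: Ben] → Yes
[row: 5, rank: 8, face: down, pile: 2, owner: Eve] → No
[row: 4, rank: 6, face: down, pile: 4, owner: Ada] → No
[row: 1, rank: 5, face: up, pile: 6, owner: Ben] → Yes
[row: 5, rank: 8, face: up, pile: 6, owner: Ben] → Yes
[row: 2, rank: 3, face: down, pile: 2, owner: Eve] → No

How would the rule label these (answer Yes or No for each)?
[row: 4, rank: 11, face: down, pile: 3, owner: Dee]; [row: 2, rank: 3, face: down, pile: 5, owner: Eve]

The classifier is using: owner is Ben.
[row: 4, rank: 11, face: down, pile: 3, owner: Dee]: owner is Dee — does not pass, so No.
[row: 2, rank: 3, face: down, pile: 5, owner: Eve]: owner is Eve — does not pass, so No.

No, No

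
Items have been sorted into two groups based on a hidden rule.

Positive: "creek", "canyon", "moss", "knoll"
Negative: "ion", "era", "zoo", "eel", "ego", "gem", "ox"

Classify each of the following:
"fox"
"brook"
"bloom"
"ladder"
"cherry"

The rule appears to be: length ≥ 4.
"fox" — length 3, hence Negative. "brook" — length 5, hence Positive. "bloom" — length 5, hence Positive. "ladder" — length 6, hence Positive. "cherry" — length 6, hence Positive.

Negative, Positive, Positive, Positive, Positive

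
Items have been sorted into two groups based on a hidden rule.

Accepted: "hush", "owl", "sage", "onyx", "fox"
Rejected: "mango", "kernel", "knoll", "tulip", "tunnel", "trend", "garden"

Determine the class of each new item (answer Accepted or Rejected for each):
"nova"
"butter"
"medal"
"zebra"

Accepted, Rejected, Rejected, Rejected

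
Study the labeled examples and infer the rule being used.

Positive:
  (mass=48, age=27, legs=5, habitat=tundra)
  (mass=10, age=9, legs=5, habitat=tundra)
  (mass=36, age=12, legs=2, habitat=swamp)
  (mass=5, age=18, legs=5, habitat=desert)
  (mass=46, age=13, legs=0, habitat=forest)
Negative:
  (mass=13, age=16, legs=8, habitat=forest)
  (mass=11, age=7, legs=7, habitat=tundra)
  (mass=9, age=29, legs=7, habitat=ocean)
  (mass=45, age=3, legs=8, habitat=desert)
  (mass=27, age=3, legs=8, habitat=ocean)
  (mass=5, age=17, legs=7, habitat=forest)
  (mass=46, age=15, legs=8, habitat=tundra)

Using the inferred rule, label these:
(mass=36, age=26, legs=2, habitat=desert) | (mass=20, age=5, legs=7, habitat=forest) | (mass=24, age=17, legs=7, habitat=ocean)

Positive, Negative, Negative

The simplest hypothesis consistent with all the labels is: legs ≤ 5.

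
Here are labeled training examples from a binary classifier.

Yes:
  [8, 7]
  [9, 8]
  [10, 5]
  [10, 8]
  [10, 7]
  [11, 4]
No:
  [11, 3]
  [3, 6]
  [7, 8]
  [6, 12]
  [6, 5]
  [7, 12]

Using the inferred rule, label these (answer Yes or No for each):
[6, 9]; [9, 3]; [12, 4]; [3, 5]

No, No, Yes, No

Rule: first > second AND sum ≥ 15. This holds for each 'Yes' example and fails for each 'No' one.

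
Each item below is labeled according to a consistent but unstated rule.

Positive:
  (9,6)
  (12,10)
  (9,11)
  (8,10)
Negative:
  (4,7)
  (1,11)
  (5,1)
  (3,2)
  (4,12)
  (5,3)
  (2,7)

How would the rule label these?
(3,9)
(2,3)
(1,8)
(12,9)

Negative, Negative, Negative, Positive

Every 'Positive' example satisfies: first ≥ 6. None of the 'Negative' examples do.
(3,9) → first 3 → Negative.
(2,3) → first 2 → Negative.
(1,8) → first 1 → Negative.
(12,9) → first 12 → Positive.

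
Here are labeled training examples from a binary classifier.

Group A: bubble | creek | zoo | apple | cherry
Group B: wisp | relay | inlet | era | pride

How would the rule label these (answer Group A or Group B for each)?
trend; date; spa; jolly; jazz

Group B, Group B, Group B, Group A, Group A

The distinguishing property — has a double letter — holds for all the 'Group A' cases and none of the 'Group B' cases.
trend → no doubled letter → Group B. date → no doubled letter → Group B. spa → no doubled letter → Group B. jolly → 'll' doubled → Group A. jazz → 'zz' doubled → Group A.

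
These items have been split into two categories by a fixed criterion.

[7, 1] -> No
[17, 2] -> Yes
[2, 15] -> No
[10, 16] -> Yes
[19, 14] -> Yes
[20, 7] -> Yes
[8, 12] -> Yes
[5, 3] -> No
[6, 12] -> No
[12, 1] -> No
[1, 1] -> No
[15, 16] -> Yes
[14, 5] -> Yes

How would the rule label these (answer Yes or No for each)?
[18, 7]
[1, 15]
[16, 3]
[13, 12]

The classifier is using: sum ≥ 19.
[18, 7]: 18+7 = 25, qualifies → Yes. [1, 15]: 1+15 = 16, does not fit → No. [16, 3]: 16+3 = 19, qualifies → Yes. [13, 12]: 13+12 = 25, qualifies → Yes.

Yes, No, Yes, Yes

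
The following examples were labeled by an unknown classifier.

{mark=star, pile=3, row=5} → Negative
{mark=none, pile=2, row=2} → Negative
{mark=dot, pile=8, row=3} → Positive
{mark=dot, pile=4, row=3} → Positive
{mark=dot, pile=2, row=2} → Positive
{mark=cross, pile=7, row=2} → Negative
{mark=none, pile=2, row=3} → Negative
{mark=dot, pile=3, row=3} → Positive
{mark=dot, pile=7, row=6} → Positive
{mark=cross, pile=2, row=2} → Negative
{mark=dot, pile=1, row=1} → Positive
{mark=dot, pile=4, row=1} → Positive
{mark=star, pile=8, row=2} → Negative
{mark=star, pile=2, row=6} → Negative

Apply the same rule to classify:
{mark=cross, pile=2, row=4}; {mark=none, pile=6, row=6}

One predicate separates the groups cleanly: mark is dot.
{mark=cross, pile=2, row=4}: mark is cross — doesn't qualify, so Negative. {mark=none, pile=6, row=6}: mark is none — doesn't qualify, so Negative.

Negative, Negative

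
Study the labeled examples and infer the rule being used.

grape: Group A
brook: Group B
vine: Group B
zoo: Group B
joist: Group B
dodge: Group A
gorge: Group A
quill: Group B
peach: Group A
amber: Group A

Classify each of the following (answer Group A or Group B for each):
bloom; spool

One predicate separates the groups cleanly: odd length AND contains 'e'.
bloom: length 5, no 'e' — lacks this property, so Group B.
spool: length 5, no 'e' — lacks this property, so Group B.

Group B, Group B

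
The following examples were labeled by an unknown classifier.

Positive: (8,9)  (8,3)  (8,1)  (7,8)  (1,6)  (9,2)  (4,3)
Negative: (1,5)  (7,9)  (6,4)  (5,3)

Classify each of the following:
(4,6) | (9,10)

The distinguishing property — sum is odd — holds for all the 'Positive' cases and none of the 'Negative' cases.
(4,6): 4+6 = 10 — fails this test, so Negative. (9,10): 9+10 = 19 — checks out, so Positive.

Negative, Positive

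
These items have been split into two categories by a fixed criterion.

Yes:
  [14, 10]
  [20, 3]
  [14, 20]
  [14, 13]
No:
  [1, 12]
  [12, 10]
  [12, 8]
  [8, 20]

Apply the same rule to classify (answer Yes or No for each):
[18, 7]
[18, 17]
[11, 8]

Yes, Yes, No

The distinguishing property — first ≥ 13 — holds for all the 'Yes' cases and none of the 'No' cases.
[18, 7]: first 18 — meets the rule, so Yes. [18, 17]: first 18 — meets the rule, so Yes. [11, 8]: first 11 — fails the rule, so No.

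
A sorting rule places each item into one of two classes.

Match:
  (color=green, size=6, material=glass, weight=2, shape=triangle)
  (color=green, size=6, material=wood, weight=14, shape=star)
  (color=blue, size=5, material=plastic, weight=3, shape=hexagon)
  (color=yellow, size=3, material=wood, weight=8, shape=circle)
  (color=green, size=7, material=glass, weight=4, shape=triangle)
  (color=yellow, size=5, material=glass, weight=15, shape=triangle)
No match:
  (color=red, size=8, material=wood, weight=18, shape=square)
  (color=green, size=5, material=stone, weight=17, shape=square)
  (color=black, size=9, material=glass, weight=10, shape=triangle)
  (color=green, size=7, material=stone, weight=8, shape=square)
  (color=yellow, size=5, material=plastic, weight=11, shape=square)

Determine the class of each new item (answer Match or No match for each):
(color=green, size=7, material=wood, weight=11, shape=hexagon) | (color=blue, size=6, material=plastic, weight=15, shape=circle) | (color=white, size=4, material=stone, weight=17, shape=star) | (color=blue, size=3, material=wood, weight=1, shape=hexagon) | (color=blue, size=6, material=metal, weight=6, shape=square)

Match, Match, Match, Match, No match

'Match' ⟺ shape is not square AND size ≤ 7.
(color=green, size=7, material=wood, weight=11, shape=hexagon): shape is hexagon, size = 7 — checks out, so Match.
(color=blue, size=6, material=plastic, weight=15, shape=circle): shape is circle, size = 6 — checks out, so Match.
(color=white, size=4, material=stone, weight=17, shape=star): shape is star, size = 4 — checks out, so Match.
(color=blue, size=3, material=wood, weight=1, shape=hexagon): shape is hexagon, size = 3 — checks out, so Match.
(color=blue, size=6, material=metal, weight=6, shape=square): shape is square, size = 6 — lacks this property, so No match.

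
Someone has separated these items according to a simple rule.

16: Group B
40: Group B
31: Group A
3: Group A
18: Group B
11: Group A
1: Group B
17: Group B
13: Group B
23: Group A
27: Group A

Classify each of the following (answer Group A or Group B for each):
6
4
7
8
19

Group B, Group B, Group A, Group B, Group A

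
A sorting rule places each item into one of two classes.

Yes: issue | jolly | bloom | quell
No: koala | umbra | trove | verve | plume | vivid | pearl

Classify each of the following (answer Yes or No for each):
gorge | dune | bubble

No, No, Yes

A rule that fits every label: has a double letter — true of each 'Yes' example, false of each 'No' one.
gorge: no doubled letter, does not satisfy this → No.
dune: no doubled letter, does not satisfy this → No.
bubble: 'bb' doubled, passes → Yes.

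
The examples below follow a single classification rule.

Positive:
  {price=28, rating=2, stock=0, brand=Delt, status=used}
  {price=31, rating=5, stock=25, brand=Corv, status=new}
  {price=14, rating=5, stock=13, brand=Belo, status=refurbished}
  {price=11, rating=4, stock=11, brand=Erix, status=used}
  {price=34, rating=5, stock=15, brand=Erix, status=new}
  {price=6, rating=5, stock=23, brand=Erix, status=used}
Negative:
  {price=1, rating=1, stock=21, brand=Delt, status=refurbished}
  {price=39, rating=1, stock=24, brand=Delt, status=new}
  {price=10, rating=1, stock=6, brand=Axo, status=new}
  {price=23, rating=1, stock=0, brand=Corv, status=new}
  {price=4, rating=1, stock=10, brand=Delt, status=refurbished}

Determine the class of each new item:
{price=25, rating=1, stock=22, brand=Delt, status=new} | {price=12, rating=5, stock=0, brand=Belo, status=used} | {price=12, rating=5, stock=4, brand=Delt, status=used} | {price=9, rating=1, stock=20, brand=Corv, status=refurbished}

The distinguishing property — rating ≥ 2 — holds for all the 'Positive' cases and none of the 'Negative' cases.
{price=25, rating=1, stock=22, brand=Delt, status=new} — rating = 1, hence Negative.
{price=12, rating=5, stock=0, brand=Belo, status=used} — rating = 5, hence Positive.
{price=12, rating=5, stock=4, brand=Delt, status=used} — rating = 5, hence Positive.
{price=9, rating=1, stock=20, brand=Corv, status=refurbished} — rating = 1, hence Negative.

Negative, Positive, Positive, Negative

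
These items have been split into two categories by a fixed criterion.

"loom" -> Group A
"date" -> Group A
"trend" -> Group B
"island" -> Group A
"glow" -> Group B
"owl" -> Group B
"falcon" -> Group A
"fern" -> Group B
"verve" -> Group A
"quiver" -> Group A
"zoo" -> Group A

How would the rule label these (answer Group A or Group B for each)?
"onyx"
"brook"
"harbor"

The pattern is that an item is 'Group A' exactly when: has ≥ 2 vowels.
"onyx" → 1 vowel → Group B. "brook" → 2 vowels → Group A. "harbor" → 2 vowels → Group A.

Group B, Group A, Group A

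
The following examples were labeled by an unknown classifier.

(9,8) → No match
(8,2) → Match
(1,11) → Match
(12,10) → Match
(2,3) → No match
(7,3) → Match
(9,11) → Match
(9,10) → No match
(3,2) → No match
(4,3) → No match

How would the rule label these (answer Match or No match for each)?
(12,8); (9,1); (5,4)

The classifier is using: sum is even.
(12,8) — 12+8 = 20, hence Match.
(9,1) — 9+1 = 10, hence Match.
(5,4) — 5+4 = 9, hence No match.

Match, Match, No match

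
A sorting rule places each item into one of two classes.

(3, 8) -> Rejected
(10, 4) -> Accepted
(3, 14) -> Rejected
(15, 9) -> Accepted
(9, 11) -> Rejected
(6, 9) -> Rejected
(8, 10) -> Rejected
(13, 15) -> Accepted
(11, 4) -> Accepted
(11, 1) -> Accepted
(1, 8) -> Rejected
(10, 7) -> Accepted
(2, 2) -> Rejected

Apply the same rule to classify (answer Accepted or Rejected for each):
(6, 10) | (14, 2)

Rejected, Accepted

'Accepted' ⟺ first ≥ 10.
(6, 10): Rejected (first 6).
(14, 2): Accepted (first 14).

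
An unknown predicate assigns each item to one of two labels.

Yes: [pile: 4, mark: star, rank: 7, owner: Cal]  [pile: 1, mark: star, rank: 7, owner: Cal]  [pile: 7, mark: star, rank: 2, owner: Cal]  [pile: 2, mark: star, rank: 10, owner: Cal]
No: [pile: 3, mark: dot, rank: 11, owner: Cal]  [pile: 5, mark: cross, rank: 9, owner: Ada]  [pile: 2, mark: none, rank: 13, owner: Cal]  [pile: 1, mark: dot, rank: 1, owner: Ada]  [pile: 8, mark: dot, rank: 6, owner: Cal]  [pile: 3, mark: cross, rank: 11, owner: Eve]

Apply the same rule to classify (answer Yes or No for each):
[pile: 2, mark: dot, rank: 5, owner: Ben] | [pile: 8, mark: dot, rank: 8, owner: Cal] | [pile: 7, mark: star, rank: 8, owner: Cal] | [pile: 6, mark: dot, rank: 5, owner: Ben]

No, No, Yes, No

The pattern is that an item is 'Yes' exactly when: mark is star.
No: [pile: 2, mark: dot, rank: 5, owner: Ben], since mark is dot. No: [pile: 8, mark: dot, rank: 8, owner: Cal], since mark is dot. Yes: [pile: 7, mark: star, rank: 8, owner: Cal], since mark is star. No: [pile: 6, mark: dot, rank: 5, owner: Ben], since mark is dot.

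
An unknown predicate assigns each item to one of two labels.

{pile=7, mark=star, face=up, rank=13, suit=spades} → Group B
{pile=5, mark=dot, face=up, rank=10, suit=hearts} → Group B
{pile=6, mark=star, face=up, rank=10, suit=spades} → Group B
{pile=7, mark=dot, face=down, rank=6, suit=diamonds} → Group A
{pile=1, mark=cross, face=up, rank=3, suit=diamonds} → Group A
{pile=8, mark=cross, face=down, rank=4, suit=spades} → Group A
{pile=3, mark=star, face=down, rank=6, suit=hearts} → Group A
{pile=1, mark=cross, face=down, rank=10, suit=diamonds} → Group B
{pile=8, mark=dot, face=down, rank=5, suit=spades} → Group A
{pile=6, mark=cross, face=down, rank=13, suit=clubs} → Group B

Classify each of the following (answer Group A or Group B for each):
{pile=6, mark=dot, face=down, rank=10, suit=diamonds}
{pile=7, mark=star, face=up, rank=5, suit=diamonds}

A rule that fits every label: rank ≤ 6 — true of each 'Group A' example, false of each 'Group B' one.
{pile=6, mark=dot, face=down, rank=10, suit=diamonds} — rank = 10, hence Group B.
{pile=7, mark=star, face=up, rank=5, suit=diamonds} — rank = 5, hence Group A.

Group B, Group A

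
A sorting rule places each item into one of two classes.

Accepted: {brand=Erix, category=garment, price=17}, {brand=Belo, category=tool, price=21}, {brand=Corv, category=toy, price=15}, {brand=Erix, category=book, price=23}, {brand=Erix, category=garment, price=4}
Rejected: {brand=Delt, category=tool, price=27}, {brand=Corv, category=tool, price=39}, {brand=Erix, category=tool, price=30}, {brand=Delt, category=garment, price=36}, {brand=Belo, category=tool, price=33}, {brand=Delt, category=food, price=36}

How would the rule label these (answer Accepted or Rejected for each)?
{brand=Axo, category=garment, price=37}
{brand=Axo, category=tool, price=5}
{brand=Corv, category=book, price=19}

Rejected, Accepted, Accepted

The rule appears to be: price ≤ 23.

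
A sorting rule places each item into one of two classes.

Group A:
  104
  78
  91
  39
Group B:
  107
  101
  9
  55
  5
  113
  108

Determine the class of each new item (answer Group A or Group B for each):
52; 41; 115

Group A, Group B, Group B

The common property of the 'Group A' items is: multiple of 13. No 'Group B' item has it.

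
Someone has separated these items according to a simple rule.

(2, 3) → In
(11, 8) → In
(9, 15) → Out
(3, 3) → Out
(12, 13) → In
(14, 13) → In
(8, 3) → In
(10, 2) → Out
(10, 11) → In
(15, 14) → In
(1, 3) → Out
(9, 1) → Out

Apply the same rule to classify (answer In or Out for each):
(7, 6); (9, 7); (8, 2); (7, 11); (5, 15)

In, Out, Out, Out, Out

Every 'In' example satisfies: sum is odd. None of the 'Out' examples do.
(7, 6): 7+6 = 13, qualifies → In. (9, 7): 9+7 = 16, does not pass → Out. (8, 2): 8+2 = 10, does not pass → Out. (7, 11): 7+11 = 18, does not pass → Out. (5, 15): 5+15 = 20, does not pass → Out.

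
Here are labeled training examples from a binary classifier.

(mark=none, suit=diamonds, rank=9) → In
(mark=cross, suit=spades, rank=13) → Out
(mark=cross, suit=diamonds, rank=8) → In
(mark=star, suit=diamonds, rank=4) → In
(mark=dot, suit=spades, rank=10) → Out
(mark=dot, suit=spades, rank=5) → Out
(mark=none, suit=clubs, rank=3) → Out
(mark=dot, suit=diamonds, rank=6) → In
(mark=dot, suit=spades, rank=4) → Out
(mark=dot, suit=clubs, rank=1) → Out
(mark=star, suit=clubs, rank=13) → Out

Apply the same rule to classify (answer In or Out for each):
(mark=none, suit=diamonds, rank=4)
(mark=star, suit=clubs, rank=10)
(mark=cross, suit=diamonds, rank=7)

In, Out, In

The rule appears to be: suit is diamonds.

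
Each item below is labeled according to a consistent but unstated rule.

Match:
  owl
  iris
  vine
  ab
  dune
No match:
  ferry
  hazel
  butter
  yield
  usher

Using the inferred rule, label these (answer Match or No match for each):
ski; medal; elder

Match, No match, No match

The rule appears to be: length ≤ 4.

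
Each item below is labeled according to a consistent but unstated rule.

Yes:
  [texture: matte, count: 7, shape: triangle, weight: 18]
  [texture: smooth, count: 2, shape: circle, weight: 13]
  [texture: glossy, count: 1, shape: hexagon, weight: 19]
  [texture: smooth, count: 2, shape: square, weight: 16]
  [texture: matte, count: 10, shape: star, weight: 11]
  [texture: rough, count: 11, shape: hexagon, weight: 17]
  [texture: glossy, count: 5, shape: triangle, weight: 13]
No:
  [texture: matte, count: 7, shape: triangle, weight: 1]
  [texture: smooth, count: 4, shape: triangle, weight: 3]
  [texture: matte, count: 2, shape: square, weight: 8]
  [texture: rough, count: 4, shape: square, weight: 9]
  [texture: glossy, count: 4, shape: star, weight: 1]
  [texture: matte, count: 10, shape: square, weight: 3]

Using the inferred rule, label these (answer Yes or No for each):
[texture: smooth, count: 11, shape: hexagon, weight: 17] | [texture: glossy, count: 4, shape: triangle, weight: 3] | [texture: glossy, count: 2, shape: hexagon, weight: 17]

Yes, No, Yes

A rule that fits every label: weight ≥ 11 — true of each 'Yes' example, false of each 'No' one.
[texture: smooth, count: 11, shape: hexagon, weight: 17] — weight = 17, hence Yes. [texture: glossy, count: 4, shape: triangle, weight: 3] — weight = 3, hence No. [texture: glossy, count: 2, shape: hexagon, weight: 17] — weight = 17, hence Yes.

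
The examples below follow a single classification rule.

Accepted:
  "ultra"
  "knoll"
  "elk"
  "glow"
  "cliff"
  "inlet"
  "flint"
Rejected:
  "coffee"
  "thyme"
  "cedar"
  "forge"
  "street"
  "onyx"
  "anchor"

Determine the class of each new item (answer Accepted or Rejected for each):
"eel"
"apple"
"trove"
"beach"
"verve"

Accepted, Accepted, Rejected, Rejected, Rejected

Comparing the two groups points to one rule — contains 'l'.
"eel": has 'l', qualifies → Accepted.
"apple": has 'l', qualifies → Accepted.
"trove": no 'l', fails the rule → Rejected.
"beach": no 'l', fails the rule → Rejected.
"verve": no 'l', fails the rule → Rejected.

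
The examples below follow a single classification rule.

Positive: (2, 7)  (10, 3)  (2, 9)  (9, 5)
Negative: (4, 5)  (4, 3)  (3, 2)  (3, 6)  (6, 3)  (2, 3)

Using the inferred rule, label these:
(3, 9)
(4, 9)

The classifier is using: max ≥ 7.
(3, 9): max 9, qualifies → Positive. (4, 9): max 9, qualifies → Positive.

Positive, Positive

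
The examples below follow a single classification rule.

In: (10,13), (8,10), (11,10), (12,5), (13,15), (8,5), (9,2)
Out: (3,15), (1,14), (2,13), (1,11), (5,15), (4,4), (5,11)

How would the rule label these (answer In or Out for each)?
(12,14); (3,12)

All 'In' examples share one property — first ≥ 8 — and every 'Out' example lacks it.
(12,14) → first 12 → In.
(3,12) → first 3 → Out.

In, Out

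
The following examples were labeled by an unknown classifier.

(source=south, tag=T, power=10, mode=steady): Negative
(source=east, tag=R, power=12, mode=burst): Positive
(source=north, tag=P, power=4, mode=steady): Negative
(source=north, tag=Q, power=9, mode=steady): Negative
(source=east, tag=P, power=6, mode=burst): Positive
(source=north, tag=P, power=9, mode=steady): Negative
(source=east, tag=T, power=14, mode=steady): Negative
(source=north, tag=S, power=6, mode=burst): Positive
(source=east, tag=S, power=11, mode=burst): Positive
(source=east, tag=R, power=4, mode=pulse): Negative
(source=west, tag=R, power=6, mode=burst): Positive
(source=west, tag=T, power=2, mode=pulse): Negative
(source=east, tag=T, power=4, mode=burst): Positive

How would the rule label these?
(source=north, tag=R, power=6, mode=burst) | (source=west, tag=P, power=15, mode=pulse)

One predicate separates the groups cleanly: mode is burst.
(source=north, tag=R, power=6, mode=burst) → mode is burst → Positive.
(source=west, tag=P, power=15, mode=pulse) → mode is pulse → Negative.

Positive, Negative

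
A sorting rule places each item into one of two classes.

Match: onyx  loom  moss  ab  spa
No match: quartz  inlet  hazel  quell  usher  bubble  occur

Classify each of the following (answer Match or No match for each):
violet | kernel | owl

No match, No match, Match

A rule that fits every label: length ≤ 4 — true of each 'Match' example, false of each 'No match' one.
violet → length 6 → No match. kernel → length 6 → No match. owl → length 3 → Match.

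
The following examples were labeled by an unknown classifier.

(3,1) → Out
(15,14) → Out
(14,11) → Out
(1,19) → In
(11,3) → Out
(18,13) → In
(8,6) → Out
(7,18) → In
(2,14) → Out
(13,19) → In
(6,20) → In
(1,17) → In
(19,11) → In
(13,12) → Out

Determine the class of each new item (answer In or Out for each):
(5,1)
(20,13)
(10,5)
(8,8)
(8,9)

The rule appears to be: max ≥ 17.

Out, In, Out, Out, Out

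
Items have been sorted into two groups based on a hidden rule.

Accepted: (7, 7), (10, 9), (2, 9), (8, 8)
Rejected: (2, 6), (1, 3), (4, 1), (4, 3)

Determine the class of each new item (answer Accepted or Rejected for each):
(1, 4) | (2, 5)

The common property of the 'Accepted' items is: sum ≥ 11. No 'Rejected' item has it.
Rejected: (1, 4), since 1+4 = 5.
Rejected: (2, 5), since 2+5 = 7.

Rejected, Rejected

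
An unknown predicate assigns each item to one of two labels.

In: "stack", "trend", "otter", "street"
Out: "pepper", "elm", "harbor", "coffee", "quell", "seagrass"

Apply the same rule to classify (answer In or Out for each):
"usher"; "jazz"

Out, Out

A rule that fits every label: contains 't' — true of each 'In' example, false of each 'Out' one.
"usher": no 't', does not pass → Out. "jazz": no 't', does not pass → Out.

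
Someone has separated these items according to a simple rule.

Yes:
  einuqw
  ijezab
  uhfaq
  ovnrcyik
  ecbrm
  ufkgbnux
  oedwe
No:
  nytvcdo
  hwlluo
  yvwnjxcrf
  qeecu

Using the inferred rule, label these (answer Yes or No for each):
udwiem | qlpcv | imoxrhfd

The rule appears to be: starts with a vowel.
Yes: udwiem, since starts with 'u'. No: qlpcv, since starts with 'q'. Yes: imoxrhfd, since starts with 'i'.

Yes, No, Yes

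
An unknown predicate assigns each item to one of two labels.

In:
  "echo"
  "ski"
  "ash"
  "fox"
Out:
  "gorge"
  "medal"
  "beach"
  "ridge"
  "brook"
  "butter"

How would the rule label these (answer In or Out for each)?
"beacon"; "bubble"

Rule: length ≤ 4. This holds for each 'In' example and fails for each 'Out' one.
"beacon" → length 6 → Out. "bubble" → length 6 → Out.

Out, Out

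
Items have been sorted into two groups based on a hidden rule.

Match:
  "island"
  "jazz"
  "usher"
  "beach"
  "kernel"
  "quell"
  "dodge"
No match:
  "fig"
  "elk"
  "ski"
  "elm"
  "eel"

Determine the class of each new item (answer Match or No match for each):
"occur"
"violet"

'Match' ⟺ length ≥ 4.
"occur" — length 5, hence Match.
"violet" — length 6, hence Match.

Match, Match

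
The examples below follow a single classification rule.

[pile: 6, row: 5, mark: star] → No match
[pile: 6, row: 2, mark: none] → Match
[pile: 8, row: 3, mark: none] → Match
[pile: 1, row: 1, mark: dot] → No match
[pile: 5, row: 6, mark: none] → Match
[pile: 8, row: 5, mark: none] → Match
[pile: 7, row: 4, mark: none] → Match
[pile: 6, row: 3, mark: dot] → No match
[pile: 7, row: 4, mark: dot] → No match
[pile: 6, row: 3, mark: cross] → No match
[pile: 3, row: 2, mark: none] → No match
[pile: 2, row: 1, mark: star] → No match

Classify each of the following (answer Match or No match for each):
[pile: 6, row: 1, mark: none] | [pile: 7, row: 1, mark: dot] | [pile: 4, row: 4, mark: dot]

Match, No match, No match

The rule appears to be: mark is none AND pile ≥ 5.
[pile: 6, row: 1, mark: none]: mark is none, pile = 6 — meets the rule, so Match. [pile: 7, row: 1, mark: dot]: mark is dot, pile = 7 — fails the rule, so No match. [pile: 4, row: 4, mark: dot]: mark is dot, pile = 4 — fails the rule, so No match.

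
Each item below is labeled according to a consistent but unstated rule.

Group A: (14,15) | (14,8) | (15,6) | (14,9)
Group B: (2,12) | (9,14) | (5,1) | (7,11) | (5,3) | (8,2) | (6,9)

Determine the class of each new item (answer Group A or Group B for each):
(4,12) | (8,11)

Rule: first ≥ 11. This holds for each 'Group A' example and fails for each 'Group B' one.
(4,12) — first 4, hence Group B. (8,11) — first 8, hence Group B.

Group B, Group B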